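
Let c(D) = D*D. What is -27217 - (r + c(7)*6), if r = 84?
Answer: -27595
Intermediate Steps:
c(D) = D²
-27217 - (r + c(7)*6) = -27217 - (84 + 7²*6) = -27217 - (84 + 49*6) = -27217 - (84 + 294) = -27217 - 1*378 = -27217 - 378 = -27595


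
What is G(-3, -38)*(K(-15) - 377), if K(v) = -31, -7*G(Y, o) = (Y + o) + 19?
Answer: -8976/7 ≈ -1282.3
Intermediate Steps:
G(Y, o) = -19/7 - Y/7 - o/7 (G(Y, o) = -((Y + o) + 19)/7 = -(19 + Y + o)/7 = -19/7 - Y/7 - o/7)
G(-3, -38)*(K(-15) - 377) = (-19/7 - 1/7*(-3) - 1/7*(-38))*(-31 - 377) = (-19/7 + 3/7 + 38/7)*(-408) = (22/7)*(-408) = -8976/7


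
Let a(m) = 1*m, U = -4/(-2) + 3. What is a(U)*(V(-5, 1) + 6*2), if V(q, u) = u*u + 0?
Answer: 65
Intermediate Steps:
V(q, u) = u**2 (V(q, u) = u**2 + 0 = u**2)
U = 5 (U = -4*(-1/2) + 3 = 2 + 3 = 5)
a(m) = m
a(U)*(V(-5, 1) + 6*2) = 5*(1**2 + 6*2) = 5*(1 + 12) = 5*13 = 65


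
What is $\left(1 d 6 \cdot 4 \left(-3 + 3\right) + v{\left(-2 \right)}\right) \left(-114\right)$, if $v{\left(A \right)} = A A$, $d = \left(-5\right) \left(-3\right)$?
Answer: $-456$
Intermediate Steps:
$d = 15$
$v{\left(A \right)} = A^{2}$
$\left(1 d 6 \cdot 4 \left(-3 + 3\right) + v{\left(-2 \right)}\right) \left(-114\right) = \left(1 \cdot 15 \cdot 6 \cdot 4 \left(-3 + 3\right) + \left(-2\right)^{2}\right) \left(-114\right) = \left(15 \cdot 24 \cdot 0 + 4\right) \left(-114\right) = \left(15 \cdot 0 + 4\right) \left(-114\right) = \left(0 + 4\right) \left(-114\right) = 4 \left(-114\right) = -456$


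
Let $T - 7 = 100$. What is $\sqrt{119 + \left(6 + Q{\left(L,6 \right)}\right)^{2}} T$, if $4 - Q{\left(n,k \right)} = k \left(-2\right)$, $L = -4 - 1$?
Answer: $321 \sqrt{67} \approx 2627.5$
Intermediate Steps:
$L = -5$
$T = 107$ ($T = 7 + 100 = 107$)
$Q{\left(n,k \right)} = 4 + 2 k$ ($Q{\left(n,k \right)} = 4 - k \left(-2\right) = 4 - - 2 k = 4 + 2 k$)
$\sqrt{119 + \left(6 + Q{\left(L,6 \right)}\right)^{2}} T = \sqrt{119 + \left(6 + \left(4 + 2 \cdot 6\right)\right)^{2}} \cdot 107 = \sqrt{119 + \left(6 + \left(4 + 12\right)\right)^{2}} \cdot 107 = \sqrt{119 + \left(6 + 16\right)^{2}} \cdot 107 = \sqrt{119 + 22^{2}} \cdot 107 = \sqrt{119 + 484} \cdot 107 = \sqrt{603} \cdot 107 = 3 \sqrt{67} \cdot 107 = 321 \sqrt{67}$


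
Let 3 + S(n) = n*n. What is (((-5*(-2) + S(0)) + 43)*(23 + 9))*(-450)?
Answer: -720000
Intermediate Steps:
S(n) = -3 + n² (S(n) = -3 + n*n = -3 + n²)
(((-5*(-2) + S(0)) + 43)*(23 + 9))*(-450) = (((-5*(-2) + (-3 + 0²)) + 43)*(23 + 9))*(-450) = (((10 + (-3 + 0)) + 43)*32)*(-450) = (((10 - 3) + 43)*32)*(-450) = ((7 + 43)*32)*(-450) = (50*32)*(-450) = 1600*(-450) = -720000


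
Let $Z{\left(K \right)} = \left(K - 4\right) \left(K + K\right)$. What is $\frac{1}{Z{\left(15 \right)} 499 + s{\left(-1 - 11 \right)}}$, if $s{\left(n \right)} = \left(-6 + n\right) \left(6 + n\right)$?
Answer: $\frac{1}{164778} \approx 6.0688 \cdot 10^{-6}$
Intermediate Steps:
$Z{\left(K \right)} = 2 K \left(-4 + K\right)$ ($Z{\left(K \right)} = \left(-4 + K\right) 2 K = 2 K \left(-4 + K\right)$)
$\frac{1}{Z{\left(15 \right)} 499 + s{\left(-1 - 11 \right)}} = \frac{1}{2 \cdot 15 \left(-4 + 15\right) 499 - \left(36 - \left(-1 - 11\right)^{2}\right)} = \frac{1}{2 \cdot 15 \cdot 11 \cdot 499 - \left(36 - \left(-1 - 11\right)^{2}\right)} = \frac{1}{330 \cdot 499 - \left(36 - \left(-12\right)^{2}\right)} = \frac{1}{164670 + \left(-36 + 144\right)} = \frac{1}{164670 + 108} = \frac{1}{164778}$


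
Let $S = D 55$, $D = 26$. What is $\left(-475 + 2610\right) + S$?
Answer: $3565$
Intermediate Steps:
$S = 1430$ ($S = 26 \cdot 55 = 1430$)
$\left(-475 + 2610\right) + S = \left(-475 + 2610\right) + 1430 = 2135 + 1430 = 3565$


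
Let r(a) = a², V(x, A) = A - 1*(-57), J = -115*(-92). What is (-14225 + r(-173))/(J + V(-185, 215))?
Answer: 3926/2713 ≈ 1.4471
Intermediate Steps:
J = 10580
V(x, A) = 57 + A (V(x, A) = A + 57 = 57 + A)
(-14225 + r(-173))/(J + V(-185, 215)) = (-14225 + (-173)²)/(10580 + (57 + 215)) = (-14225 + 29929)/(10580 + 272) = 15704/10852 = 15704*(1/10852) = 3926/2713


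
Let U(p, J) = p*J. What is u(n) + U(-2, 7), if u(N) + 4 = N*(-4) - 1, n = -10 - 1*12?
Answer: 69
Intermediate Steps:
n = -22 (n = -10 - 12 = -22)
U(p, J) = J*p
u(N) = -5 - 4*N (u(N) = -4 + (N*(-4) - 1) = -4 + (-4*N - 1) = -4 + (-1 - 4*N) = -5 - 4*N)
u(n) + U(-2, 7) = (-5 - 4*(-22)) + 7*(-2) = (-5 + 88) - 14 = 83 - 14 = 69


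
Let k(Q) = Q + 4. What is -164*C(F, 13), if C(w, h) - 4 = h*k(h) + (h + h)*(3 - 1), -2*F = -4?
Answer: -45428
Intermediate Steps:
F = 2 (F = -½*(-4) = 2)
k(Q) = 4 + Q
C(w, h) = 4 + 4*h + h*(4 + h) (C(w, h) = 4 + (h*(4 + h) + (h + h)*(3 - 1)) = 4 + (h*(4 + h) + (2*h)*2) = 4 + (h*(4 + h) + 4*h) = 4 + (4*h + h*(4 + h)) = 4 + 4*h + h*(4 + h))
-164*C(F, 13) = -164*(4 + 13² + 8*13) = -164*(4 + 169 + 104) = -164*277 = -45428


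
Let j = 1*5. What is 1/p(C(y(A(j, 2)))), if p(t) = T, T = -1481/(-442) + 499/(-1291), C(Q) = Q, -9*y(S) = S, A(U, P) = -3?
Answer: 570622/1691413 ≈ 0.33736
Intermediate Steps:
j = 5
y(S) = -S/9
T = 1691413/570622 (T = -1481*(-1/442) + 499*(-1/1291) = 1481/442 - 499/1291 = 1691413/570622 ≈ 2.9642)
p(t) = 1691413/570622
1/p(C(y(A(j, 2)))) = 1/(1691413/570622) = 570622/1691413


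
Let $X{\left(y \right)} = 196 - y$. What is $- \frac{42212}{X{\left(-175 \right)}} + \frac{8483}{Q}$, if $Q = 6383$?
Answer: $- \frac{266292003}{2368093} \approx -112.45$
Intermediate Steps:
$- \frac{42212}{X{\left(-175 \right)}} + \frac{8483}{Q} = - \frac{42212}{196 - -175} + \frac{8483}{6383} = - \frac{42212}{196 + 175} + 8483 \cdot \frac{1}{6383} = - \frac{42212}{371} + \frac{8483}{6383} = - \frac{266292003}{2368093}$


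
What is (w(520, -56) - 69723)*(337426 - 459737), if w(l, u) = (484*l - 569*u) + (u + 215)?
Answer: -26172107780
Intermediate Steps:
w(l, u) = 215 - 568*u + 484*l (w(l, u) = (-569*u + 484*l) + (215 + u) = 215 - 568*u + 484*l)
(w(520, -56) - 69723)*(337426 - 459737) = ((215 - 568*(-56) + 484*520) - 69723)*(337426 - 459737) = ((215 + 31808 + 251680) - 69723)*(-122311) = (283703 - 69723)*(-122311) = 213980*(-122311) = -26172107780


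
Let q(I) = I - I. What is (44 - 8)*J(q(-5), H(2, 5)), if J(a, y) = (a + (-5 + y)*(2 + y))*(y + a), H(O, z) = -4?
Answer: -2592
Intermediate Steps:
q(I) = 0
J(a, y) = (a + y)*(a + (-5 + y)*(2 + y)) (J(a, y) = (a + (-5 + y)*(2 + y))*(a + y) = (a + y)*(a + (-5 + y)*(2 + y)))
(44 - 8)*J(q(-5), H(2, 5)) = (44 - 8)*(0**2 + (-4)**3 - 10*0 - 10*(-4) - 3*(-4)**2 + 0*(-4)**2 - 2*0*(-4)) = 36*(0 - 64 + 0 + 40 - 3*16 + 0*16 + 0) = 36*(0 - 64 + 0 + 40 - 48 + 0 + 0) = 36*(-72) = -2592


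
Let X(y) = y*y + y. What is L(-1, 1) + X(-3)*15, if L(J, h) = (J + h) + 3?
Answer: 93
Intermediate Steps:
X(y) = y + y**2 (X(y) = y**2 + y = y + y**2)
L(J, h) = 3 + J + h
L(-1, 1) + X(-3)*15 = (3 - 1 + 1) - 3*(1 - 3)*15 = 3 - 3*(-2)*15 = 3 + 6*15 = 3 + 90 = 93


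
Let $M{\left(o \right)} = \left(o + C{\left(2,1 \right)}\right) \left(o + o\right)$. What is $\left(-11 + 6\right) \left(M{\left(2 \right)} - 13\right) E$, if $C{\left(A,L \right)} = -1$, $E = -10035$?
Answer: $-451575$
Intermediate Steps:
$M{\left(o \right)} = 2 o \left(-1 + o\right)$ ($M{\left(o \right)} = \left(o - 1\right) \left(o + o\right) = \left(-1 + o\right) 2 o = 2 o \left(-1 + o\right)$)
$\left(-11 + 6\right) \left(M{\left(2 \right)} - 13\right) E = \left(-11 + 6\right) \left(2 \cdot 2 \left(-1 + 2\right) - 13\right) \left(-10035\right) = - 5 \left(2 \cdot 2 \cdot 1 - 13\right) \left(-10035\right) = - 5 \left(4 - 13\right) \left(-10035\right) = \left(-5\right) \left(-9\right) \left(-10035\right) = 45 \left(-10035\right) = -451575$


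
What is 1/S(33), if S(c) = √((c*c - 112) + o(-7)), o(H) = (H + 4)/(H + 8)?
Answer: √974/974 ≈ 0.032042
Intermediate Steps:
o(H) = (4 + H)/(8 + H)
S(c) = √(-115 + c²) (S(c) = √((c*c - 112) + (4 - 7)/(8 - 7)) = √((c² - 112) - 3/1) = √((-112 + c²) + 1*(-3)) = √((-112 + c²) - 3) = √(-115 + c²))
1/S(33) = 1/(√(-115 + 33²)) = 1/(√(-115 + 1089)) = 1/(√974) = √974/974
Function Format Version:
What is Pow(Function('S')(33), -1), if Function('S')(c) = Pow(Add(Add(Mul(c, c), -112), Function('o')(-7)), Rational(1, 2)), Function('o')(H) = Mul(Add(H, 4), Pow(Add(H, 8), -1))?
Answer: Mul(Rational(1, 974), Pow(974, Rational(1, 2))) ≈ 0.032042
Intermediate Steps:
Function('o')(H) = Mul(Pow(Add(8, H), -1), Add(4, H)) (Function('o')(H) = Mul(Add(4, H), Pow(Add(8, H), -1)) = Mul(Pow(Add(8, H), -1), Add(4, H)))
Function('S')(c) = Pow(Add(-115, Pow(c, 2)), Rational(1, 2)) (Function('S')(c) = Pow(Add(Add(Mul(c, c), -112), Mul(Pow(Add(8, -7), -1), Add(4, -7))), Rational(1, 2)) = Pow(Add(Add(Pow(c, 2), -112), Mul(Pow(1, -1), -3)), Rational(1, 2)) = Pow(Add(Add(-112, Pow(c, 2)), Mul(1, -3)), Rational(1, 2)) = Pow(Add(Add(-112, Pow(c, 2)), -3), Rational(1, 2)) = Pow(Add(-115, Pow(c, 2)), Rational(1, 2)))
Pow(Function('S')(33), -1) = Pow(Pow(Add(-115, Pow(33, 2)), Rational(1, 2)), -1) = Pow(Pow(Add(-115, 1089), Rational(1, 2)), -1) = Pow(Pow(974, Rational(1, 2)), -1) = Mul(Rational(1, 974), Pow(974, Rational(1, 2)))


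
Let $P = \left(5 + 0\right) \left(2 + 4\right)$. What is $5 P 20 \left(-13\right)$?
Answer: $-39000$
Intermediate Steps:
$P = 30$ ($P = 5 \cdot 6 = 30$)
$5 P 20 \left(-13\right) = 5 \cdot 30 \cdot 20 \left(-13\right) = 150 \cdot 20 \left(-13\right) = 3000 \left(-13\right) = -39000$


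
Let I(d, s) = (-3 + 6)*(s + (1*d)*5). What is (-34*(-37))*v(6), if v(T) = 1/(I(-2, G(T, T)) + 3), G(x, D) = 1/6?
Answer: -2516/53 ≈ -47.472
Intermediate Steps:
G(x, D) = ⅙
I(d, s) = 3*s + 15*d (I(d, s) = 3*(s + d*5) = 3*(s + 5*d) = 3*s + 15*d)
v(T) = -2/53 (v(T) = 1/((3*(⅙) + 15*(-2)) + 3) = 1/((½ - 30) + 3) = 1/(-59/2 + 3) = 1/(-53/2) = -2/53)
(-34*(-37))*v(6) = -34*(-37)*(-2/53) = 1258*(-2/53) = -2516/53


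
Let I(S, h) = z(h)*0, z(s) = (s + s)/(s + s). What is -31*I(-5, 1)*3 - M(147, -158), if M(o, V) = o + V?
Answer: 11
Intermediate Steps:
z(s) = 1 (z(s) = (2*s)/((2*s)) = (2*s)*(1/(2*s)) = 1)
I(S, h) = 0 (I(S, h) = 1*0 = 0)
M(o, V) = V + o
-31*I(-5, 1)*3 - M(147, -158) = -31*0*3 - (-158 + 147) = 0*3 - 1*(-11) = 0 + 11 = 11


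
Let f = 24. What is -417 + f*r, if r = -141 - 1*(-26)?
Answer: -3177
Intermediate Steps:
r = -115 (r = -141 + 26 = -115)
-417 + f*r = -417 + 24*(-115) = -417 - 2760 = -3177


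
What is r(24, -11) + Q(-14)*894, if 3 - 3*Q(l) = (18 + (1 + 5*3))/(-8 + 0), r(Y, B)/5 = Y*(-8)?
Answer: 2401/2 ≈ 1200.5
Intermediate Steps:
r(Y, B) = -40*Y (r(Y, B) = 5*(Y*(-8)) = 5*(-8*Y) = -40*Y)
Q(l) = 29/12 (Q(l) = 1 - (18 + (1 + 5*3))/(3*(-8 + 0)) = 1 - (18 + (1 + 15))/(3*(-8)) = 1 - (18 + 16)*(-1)/(3*8) = 1 - 34*(-1)/(3*8) = 1 - ⅓*(-17/4) = 1 + 17/12 = 29/12)
r(24, -11) + Q(-14)*894 = -40*24 + (29/12)*894 = -960 + 4321/2 = 2401/2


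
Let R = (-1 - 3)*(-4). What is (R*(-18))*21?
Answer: -6048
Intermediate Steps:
R = 16 (R = -4*(-4) = 16)
(R*(-18))*21 = (16*(-18))*21 = -288*21 = -6048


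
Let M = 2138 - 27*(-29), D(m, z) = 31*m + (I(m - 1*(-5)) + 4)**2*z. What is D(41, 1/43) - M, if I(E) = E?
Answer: -68450/43 ≈ -1591.9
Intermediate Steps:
D(m, z) = 31*m + z*(9 + m)**2 (D(m, z) = 31*m + ((m - 1*(-5)) + 4)**2*z = 31*m + ((m + 5) + 4)**2*z = 31*m + ((5 + m) + 4)**2*z = 31*m + (9 + m)**2*z = 31*m + z*(9 + m)**2)
M = 2921 (M = 2138 - 1*(-783) = 2138 + 783 = 2921)
D(41, 1/43) - M = (31*41 + (9 + 41)**2/43) - 1*2921 = (1271 + (1/43)*50**2) - 2921 = (1271 + (1/43)*2500) - 2921 = (1271 + 2500/43) - 2921 = 57153/43 - 2921 = -68450/43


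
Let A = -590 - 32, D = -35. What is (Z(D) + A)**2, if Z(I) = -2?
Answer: 389376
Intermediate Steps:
A = -622
(Z(D) + A)**2 = (-2 - 622)**2 = (-624)**2 = 389376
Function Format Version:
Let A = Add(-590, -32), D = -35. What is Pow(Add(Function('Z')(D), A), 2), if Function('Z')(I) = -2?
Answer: 389376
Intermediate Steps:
A = -622
Pow(Add(Function('Z')(D), A), 2) = Pow(Add(-2, -622), 2) = Pow(-624, 2) = 389376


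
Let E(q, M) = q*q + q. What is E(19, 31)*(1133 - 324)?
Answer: 307420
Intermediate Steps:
E(q, M) = q + q² (E(q, M) = q² + q = q + q²)
E(19, 31)*(1133 - 324) = (19*(1 + 19))*(1133 - 324) = (19*20)*809 = 380*809 = 307420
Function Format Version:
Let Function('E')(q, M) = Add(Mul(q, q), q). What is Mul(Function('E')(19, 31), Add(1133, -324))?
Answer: 307420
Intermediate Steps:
Function('E')(q, M) = Add(q, Pow(q, 2)) (Function('E')(q, M) = Add(Pow(q, 2), q) = Add(q, Pow(q, 2)))
Mul(Function('E')(19, 31), Add(1133, -324)) = Mul(Mul(19, Add(1, 19)), Add(1133, -324)) = Mul(Mul(19, 20), 809) = Mul(380, 809) = 307420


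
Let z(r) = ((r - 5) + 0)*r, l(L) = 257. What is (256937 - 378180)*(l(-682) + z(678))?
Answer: -55353612893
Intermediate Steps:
z(r) = r*(-5 + r) (z(r) = ((-5 + r) + 0)*r = (-5 + r)*r = r*(-5 + r))
(256937 - 378180)*(l(-682) + z(678)) = (256937 - 378180)*(257 + 678*(-5 + 678)) = -121243*(257 + 678*673) = -121243*(257 + 456294) = -121243*456551 = -55353612893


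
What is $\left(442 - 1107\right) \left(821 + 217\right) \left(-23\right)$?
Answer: $15876210$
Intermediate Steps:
$\left(442 - 1107\right) \left(821 + 217\right) \left(-23\right) = \left(-665\right) 1038 \left(-23\right) = \left(-690270\right) \left(-23\right) = 15876210$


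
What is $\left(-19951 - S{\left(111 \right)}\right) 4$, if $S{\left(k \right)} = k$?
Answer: $-80248$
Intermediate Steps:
$\left(-19951 - S{\left(111 \right)}\right) 4 = \left(-19951 - 111\right) 4 = \left(-20062\right) 4 = -80248$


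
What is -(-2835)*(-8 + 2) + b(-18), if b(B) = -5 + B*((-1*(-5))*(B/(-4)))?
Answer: -17420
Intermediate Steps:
b(B) = -5 - 5*B**2/4 (b(B) = -5 + B*(5*(B*(-1/4))) = -5 + B*(5*(-B/4)) = -5 + B*(-5*B/4) = -5 - 5*B**2/4)
-(-2835)*(-8 + 2) + b(-18) = -(-2835)*(-8 + 2) + (-5 - 5/4*(-18)**2) = -(-2835)*(-6) + (-5 - 5/4*324) = -315*54 + (-5 - 405) = -17010 - 410 = -17420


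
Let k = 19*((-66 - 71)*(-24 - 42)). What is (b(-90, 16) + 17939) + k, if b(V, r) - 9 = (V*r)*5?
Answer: 182546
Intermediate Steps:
b(V, r) = 9 + 5*V*r (b(V, r) = 9 + (V*r)*5 = 9 + 5*V*r)
k = 171798 (k = 19*(-137*(-66)) = 19*9042 = 171798)
(b(-90, 16) + 17939) + k = ((9 + 5*(-90)*16) + 17939) + 171798 = ((9 - 7200) + 17939) + 171798 = (-7191 + 17939) + 171798 = 10748 + 171798 = 182546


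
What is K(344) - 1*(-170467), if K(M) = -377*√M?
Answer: 170467 - 754*√86 ≈ 1.6347e+5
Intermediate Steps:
K(344) - 1*(-170467) = -754*√86 - 1*(-170467) = -754*√86 + 170467 = 170467 - 754*√86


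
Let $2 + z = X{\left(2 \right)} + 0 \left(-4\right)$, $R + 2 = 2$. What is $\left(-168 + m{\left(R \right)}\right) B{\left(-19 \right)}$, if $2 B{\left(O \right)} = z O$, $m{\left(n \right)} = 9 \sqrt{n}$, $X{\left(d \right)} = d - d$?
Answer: $-3192$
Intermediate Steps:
$R = 0$ ($R = -2 + 2 = 0$)
$X{\left(d \right)} = 0$
$z = -2$ ($z = -2 + \left(0 + 0 \left(-4\right)\right) = -2 + \left(0 + 0\right) = -2 + 0 = -2$)
$B{\left(O \right)} = - O$ ($B{\left(O \right)} = \frac{\left(-2\right) O}{2} = - O$)
$\left(-168 + m{\left(R \right)}\right) B{\left(-19 \right)} = \left(-168 + 9 \sqrt{0}\right) \left(\left(-1\right) \left(-19\right)\right) = \left(-168 + 9 \cdot 0\right) 19 = \left(-168 + 0\right) 19 = \left(-168\right) 19 = -3192$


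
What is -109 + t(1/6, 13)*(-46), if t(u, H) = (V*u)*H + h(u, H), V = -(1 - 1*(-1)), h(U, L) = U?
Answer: 248/3 ≈ 82.667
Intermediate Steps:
V = -2 (V = -(1 + 1) = -1*2 = -2)
t(u, H) = u - 2*H*u (t(u, H) = (-2*u)*H + u = -2*H*u + u = u - 2*H*u)
-109 + t(1/6, 13)*(-46) = -109 + ((1 - 2*13)/6)*(-46) = -109 + ((1 - 26)/6)*(-46) = -109 + ((⅙)*(-25))*(-46) = -109 - 25/6*(-46) = -109 + 575/3 = 248/3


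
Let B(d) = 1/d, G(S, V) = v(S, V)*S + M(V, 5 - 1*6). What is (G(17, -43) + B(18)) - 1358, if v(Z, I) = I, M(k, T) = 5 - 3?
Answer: -37565/18 ≈ -2086.9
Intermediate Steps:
M(k, T) = 2
G(S, V) = 2 + S*V (G(S, V) = V*S + 2 = S*V + 2 = 2 + S*V)
(G(17, -43) + B(18)) - 1358 = ((2 + 17*(-43)) + 1/18) - 1358 = ((2 - 731) + 1/18) - 1358 = (-729 + 1/18) - 1358 = -13121/18 - 1358 = -37565/18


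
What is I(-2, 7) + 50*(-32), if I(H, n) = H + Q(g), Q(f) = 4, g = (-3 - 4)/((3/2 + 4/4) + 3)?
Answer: -1598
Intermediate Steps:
g = -14/11 (g = -7/((3*(½) + 4*(¼)) + 3) = -7/((3/2 + 1) + 3) = -7/(5/2 + 3) = -7/11/2 = -7*2/11 = -14/11 ≈ -1.2727)
I(H, n) = 4 + H (I(H, n) = H + 4 = 4 + H)
I(-2, 7) + 50*(-32) = (4 - 2) + 50*(-32) = 2 - 1600 = -1598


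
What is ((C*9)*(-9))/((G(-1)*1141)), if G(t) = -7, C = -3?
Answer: -243/7987 ≈ -0.030424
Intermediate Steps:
((C*9)*(-9))/((G(-1)*1141)) = (-3*9*(-9))/((-7*1141)) = -27*(-9)/(-7987) = 243*(-1/7987) = -243/7987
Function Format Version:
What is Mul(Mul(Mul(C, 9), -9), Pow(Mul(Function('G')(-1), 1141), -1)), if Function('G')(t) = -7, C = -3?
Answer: Rational(-243, 7987) ≈ -0.030424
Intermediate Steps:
Mul(Mul(Mul(C, 9), -9), Pow(Mul(Function('G')(-1), 1141), -1)) = Mul(Mul(Mul(-3, 9), -9), Pow(Mul(-7, 1141), -1)) = Mul(Mul(-27, -9), Pow(-7987, -1)) = Mul(243, Rational(-1, 7987)) = Rational(-243, 7987)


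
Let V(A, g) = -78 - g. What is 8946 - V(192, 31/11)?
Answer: 99295/11 ≈ 9026.8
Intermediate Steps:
8946 - V(192, 31/11) = 8946 - (-78 - 31/11) = 8946 - 1*(-889/11) = 8946 + 889/11 = 99295/11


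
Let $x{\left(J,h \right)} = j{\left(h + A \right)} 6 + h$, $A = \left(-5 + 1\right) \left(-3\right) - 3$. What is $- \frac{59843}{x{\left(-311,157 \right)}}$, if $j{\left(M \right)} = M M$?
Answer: $- \frac{59843}{165493} \approx -0.3616$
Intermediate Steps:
$A = 9$ ($A = \left(-4\right) \left(-3\right) - 3 = 12 - 3 = 9$)
$j{\left(M \right)} = M^{2}$
$x{\left(J,h \right)} = h + 6 \left(9 + h\right)^{2}$ ($x{\left(J,h \right)} = \left(h + 9\right)^{2} \cdot 6 + h = \left(9 + h\right)^{2} \cdot 6 + h = 6 \left(9 + h\right)^{2} + h = h + 6 \left(9 + h\right)^{2}$)
$- \frac{59843}{x{\left(-311,157 \right)}} = - \frac{59843}{157 + 6 \left(9 + 157\right)^{2}} = - \frac{59843}{157 + 6 \cdot 166^{2}} = - \frac{59843}{157 + 6 \cdot 27556} = - \frac{59843}{157 + 165336} = - \frac{59843}{165493}$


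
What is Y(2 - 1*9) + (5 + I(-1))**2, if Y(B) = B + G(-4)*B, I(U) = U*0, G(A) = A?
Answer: 46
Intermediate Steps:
I(U) = 0
Y(B) = -3*B (Y(B) = B - 4*B = -3*B)
Y(2 - 1*9) + (5 + I(-1))**2 = -3*(2 - 1*9) + (5 + 0)**2 = -3*(2 - 9) + 5**2 = -3*(-7) + 25 = 21 + 25 = 46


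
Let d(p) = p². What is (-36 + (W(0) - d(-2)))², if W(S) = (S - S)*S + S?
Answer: 1600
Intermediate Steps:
W(S) = S (W(S) = 0*S + S = 0 + S = S)
(-36 + (W(0) - d(-2)))² = (-36 + (0 - 1*(-2)²))² = (-36 + (0 - 1*4))² = (-36 + (0 - 4))² = (-36 - 4)² = (-40)² = 1600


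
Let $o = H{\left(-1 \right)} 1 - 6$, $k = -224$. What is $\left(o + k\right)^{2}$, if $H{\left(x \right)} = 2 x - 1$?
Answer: $54289$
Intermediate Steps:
$H{\left(x \right)} = -1 + 2 x$
$o = -9$ ($o = \left(-1 + 2 \left(-1\right)\right) 1 - 6 = \left(-1 - 2\right) 1 - 6 = \left(-3\right) 1 - 6 = -3 - 6 = -9$)
$\left(o + k\right)^{2} = \left(-9 - 224\right)^{2} = \left(-233\right)^{2} = 54289$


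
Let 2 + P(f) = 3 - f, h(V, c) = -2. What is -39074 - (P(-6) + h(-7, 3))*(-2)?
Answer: -39064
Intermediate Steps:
P(f) = 1 - f (P(f) = -2 + (3 - f) = 1 - f)
-39074 - (P(-6) + h(-7, 3))*(-2) = -39074 - ((1 - 1*(-6)) - 2)*(-2) = -39074 - ((1 + 6) - 2)*(-2) = -39074 - (7 - 2)*(-2) = -39074 - 5*(-2) = -39074 - 1*(-10) = -39074 + 10 = -39064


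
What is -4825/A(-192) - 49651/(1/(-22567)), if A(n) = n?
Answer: 215131035289/192 ≈ 1.1205e+9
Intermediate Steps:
-4825/A(-192) - 49651/(1/(-22567)) = -4825/(-192) - 49651/(1/(-22567)) = -4825*(-1/192) - 49651/(-1/22567) = 4825/192 - 49651*(-22567) = 4825/192 + 1120474117 = 215131035289/192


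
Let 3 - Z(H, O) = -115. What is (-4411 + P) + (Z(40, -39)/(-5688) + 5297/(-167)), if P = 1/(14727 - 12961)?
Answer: -1863191704093/419379084 ≈ -4442.7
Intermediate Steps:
Z(H, O) = 118 (Z(H, O) = 3 - 1*(-115) = 3 + 115 = 118)
P = 1/1766 ≈ 0.00056625
(-4411 + P) + (Z(40, -39)/(-5688) + 5297/(-167)) = (-4411 + 1/1766) + (118/(-5688) + 5297/(-167)) = -7789825/1766 + (118*(-1/5688) + 5297*(-1/167)) = -7789825/1766 + (-59/2844 - 5297/167) = -7789825/1766 - 15074521/474948 = -1863191704093/419379084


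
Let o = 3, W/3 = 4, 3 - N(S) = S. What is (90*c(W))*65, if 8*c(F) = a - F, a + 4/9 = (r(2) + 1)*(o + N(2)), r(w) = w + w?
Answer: 5525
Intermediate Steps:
N(S) = 3 - S
r(w) = 2*w
W = 12 (W = 3*4 = 12)
a = 176/9 (a = -4/9 + (2*2 + 1)*(3 + (3 - 1*2)) = -4/9 + (4 + 1)*(3 + (3 - 2)) = -4/9 + 5*(3 + 1) = -4/9 + 5*4 = -4/9 + 20 = 176/9 ≈ 19.556)
c(F) = 22/9 - F/8 (c(F) = (176/9 - F)/8 = 22/9 - F/8)
(90*c(W))*65 = (90*(22/9 - ⅛*12))*65 = (90*(22/9 - 3/2))*65 = (90*(17/18))*65 = 85*65 = 5525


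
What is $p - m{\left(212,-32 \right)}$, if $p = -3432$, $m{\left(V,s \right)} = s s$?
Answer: $-4456$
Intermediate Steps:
$m{\left(V,s \right)} = s^{2}$
$p - m{\left(212,-32 \right)} = -3432 - \left(-32\right)^{2} = -3432 - 1024 = -4456$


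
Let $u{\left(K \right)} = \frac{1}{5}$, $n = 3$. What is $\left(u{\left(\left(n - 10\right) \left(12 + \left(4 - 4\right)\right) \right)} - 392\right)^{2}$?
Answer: $\frac{3837681}{25} \approx 1.5351 \cdot 10^{5}$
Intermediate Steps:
$u{\left(K \right)} = \frac{1}{5}$
$\left(u{\left(\left(n - 10\right) \left(12 + \left(4 - 4\right)\right) \right)} - 392\right)^{2} = \left(\frac{1}{5} - 392\right)^{2} = \left(- \frac{1959}{5}\right)^{2} = \frac{3837681}{25}$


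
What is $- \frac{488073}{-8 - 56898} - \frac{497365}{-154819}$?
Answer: $\frac{103866026477}{8810130014} \approx 11.789$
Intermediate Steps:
$- \frac{488073}{-8 - 56898} - \frac{497365}{-154819} = - \frac{488073}{-8 - 56898} - - \frac{497365}{154819} = - \frac{488073}{-56906} + \frac{497365}{154819} = \left(-488073\right) \left(- \frac{1}{56906}\right) + \frac{497365}{154819} = \frac{488073}{56906} + \frac{497365}{154819} = \frac{103866026477}{8810130014}$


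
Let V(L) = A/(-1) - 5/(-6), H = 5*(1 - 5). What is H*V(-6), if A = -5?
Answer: -350/3 ≈ -116.67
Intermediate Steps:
H = -20 (H = 5*(-4) = -20)
V(L) = 35/6 (V(L) = -5/(-1) - 5/(-6) = -5*(-1) - 5*(-1/6) = 5 + 5/6 = 35/6)
H*V(-6) = -20*35/6 = -350/3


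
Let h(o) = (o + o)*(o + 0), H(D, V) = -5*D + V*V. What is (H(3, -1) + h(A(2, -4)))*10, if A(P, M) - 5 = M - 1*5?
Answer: 180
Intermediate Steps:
A(P, M) = M (A(P, M) = 5 + (M - 1*5) = 5 + (M - 5) = 5 + (-5 + M) = M)
H(D, V) = V**2 - 5*D (H(D, V) = -5*D + V**2 = V**2 - 5*D)
h(o) = 2*o**2 (h(o) = (2*o)*o = 2*o**2)
(H(3, -1) + h(A(2, -4)))*10 = (((-1)**2 - 5*3) + 2*(-4)**2)*10 = ((1 - 15) + 2*16)*10 = (-14 + 32)*10 = 18*10 = 180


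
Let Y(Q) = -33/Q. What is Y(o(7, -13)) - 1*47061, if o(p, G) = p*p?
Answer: -2306022/49 ≈ -47062.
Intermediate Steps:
o(p, G) = p**2
Y(o(7, -13)) - 1*47061 = -33/(7**2) - 1*47061 = -33/49 - 47061 = -2306022/49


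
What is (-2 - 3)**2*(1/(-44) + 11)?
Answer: 12075/44 ≈ 274.43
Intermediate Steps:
(-2 - 3)**2*(1/(-44) + 11) = (-5)**2*(-1/44 + 11) = 25*(483/44) = 12075/44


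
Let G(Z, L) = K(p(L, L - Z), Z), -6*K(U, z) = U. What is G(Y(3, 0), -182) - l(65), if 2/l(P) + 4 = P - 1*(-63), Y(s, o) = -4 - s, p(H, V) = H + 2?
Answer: 1859/62 ≈ 29.984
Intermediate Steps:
p(H, V) = 2 + H
K(U, z) = -U/6
G(Z, L) = -⅓ - L/6 (G(Z, L) = -(2 + L)/6 = -⅓ - L/6)
l(P) = 2/(59 + P) (l(P) = 2/(-4 + (P - 1*(-63))) = 2/(-4 + (P + 63)) = 2/(-4 + (63 + P)) = 2/(59 + P))
G(Y(3, 0), -182) - l(65) = (-⅓ - ⅙*(-182)) - 2/(59 + 65) = (-⅓ + 91/3) - 2/124 = 30 - 2/124 = 30 - 1*1/62 = 30 - 1/62 = 1859/62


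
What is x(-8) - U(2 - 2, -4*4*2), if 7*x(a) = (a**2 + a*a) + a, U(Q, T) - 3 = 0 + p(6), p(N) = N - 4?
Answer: 85/7 ≈ 12.143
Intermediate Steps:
p(N) = -4 + N
U(Q, T) = 5 (U(Q, T) = 3 + (0 + (-4 + 6)) = 3 + (0 + 2) = 3 + 2 = 5)
x(a) = a/7 + 2*a**2/7 (x(a) = ((a**2 + a*a) + a)/7 = ((a**2 + a**2) + a)/7 = (2*a**2 + a)/7 = (a + 2*a**2)/7 = a/7 + 2*a**2/7)
x(-8) - U(2 - 2, -4*4*2) = (1/7)*(-8)*(1 + 2*(-8)) - 1*5 = (1/7)*(-8)*(1 - 16) - 5 = (1/7)*(-8)*(-15) - 5 = 120/7 - 5 = 85/7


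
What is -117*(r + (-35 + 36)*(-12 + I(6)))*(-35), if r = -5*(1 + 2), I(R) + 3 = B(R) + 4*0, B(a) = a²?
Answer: 24570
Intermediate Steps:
I(R) = -3 + R² (I(R) = -3 + (R² + 4*0) = -3 + (R² + 0) = -3 + R²)
r = -15 (r = -5*3 = -15)
-117*(r + (-35 + 36)*(-12 + I(6)))*(-35) = -117*(-15 + (-35 + 36)*(-12 + (-3 + 6²)))*(-35) = -117*(-15 + 1*(-12 + (-3 + 36)))*(-35) = -117*(-15 + 1*(-12 + 33))*(-35) = -117*(-15 + 1*21)*(-35) = -117*(-15 + 21)*(-35) = -117*6*(-35) = -702*(-35) = 24570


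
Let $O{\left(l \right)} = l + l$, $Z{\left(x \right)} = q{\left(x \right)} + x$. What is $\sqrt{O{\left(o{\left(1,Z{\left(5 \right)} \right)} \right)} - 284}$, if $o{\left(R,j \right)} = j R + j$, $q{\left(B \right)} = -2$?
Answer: $4 i \sqrt{17} \approx 16.492 i$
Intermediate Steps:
$Z{\left(x \right)} = -2 + x$
$o{\left(R,j \right)} = j + R j$ ($o{\left(R,j \right)} = R j + j = j + R j$)
$O{\left(l \right)} = 2 l$
$\sqrt{O{\left(o{\left(1,Z{\left(5 \right)} \right)} \right)} - 284} = \sqrt{2 \left(-2 + 5\right) \left(1 + 1\right) - 284} = \sqrt{2 \cdot 3 \cdot 2 - 284} = \sqrt{2 \cdot 6 - 284} = \sqrt{12 - 284} = \sqrt{-272} = 4 i \sqrt{17}$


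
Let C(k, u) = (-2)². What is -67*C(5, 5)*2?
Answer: -536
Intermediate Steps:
C(k, u) = 4
-67*C(5, 5)*2 = -67*4*2 = -268*2 = -536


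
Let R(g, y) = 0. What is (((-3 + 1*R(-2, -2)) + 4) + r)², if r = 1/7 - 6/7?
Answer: 4/49 ≈ 0.081633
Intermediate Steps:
r = -5/7 (r = 1*(⅐) - 6*⅐ = ⅐ - 6/7 = -5/7 ≈ -0.71429)
(((-3 + 1*R(-2, -2)) + 4) + r)² = (((-3 + 1*0) + 4) - 5/7)² = (((-3 + 0) + 4) - 5/7)² = ((-3 + 4) - 5/7)² = (1 - 5/7)² = (2/7)² = 4/49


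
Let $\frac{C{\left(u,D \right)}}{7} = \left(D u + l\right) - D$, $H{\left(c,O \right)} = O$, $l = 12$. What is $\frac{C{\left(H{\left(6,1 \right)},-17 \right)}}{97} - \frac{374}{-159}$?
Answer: $\frac{49634}{15423} \approx 3.2182$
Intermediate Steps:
$C{\left(u,D \right)} = 84 - 7 D + 7 D u$ ($C{\left(u,D \right)} = 7 \left(\left(D u + 12\right) - D\right) = 7 \left(\left(12 + D u\right) - D\right) = 7 \left(12 - D + D u\right) = 84 - 7 D + 7 D u$)
$\frac{C{\left(H{\left(6,1 \right)},-17 \right)}}{97} - \frac{374}{-159} = \frac{84 - -119 + 7 \left(-17\right) 1}{97} - \frac{374}{-159} = \left(84 + 119 - 119\right) \frac{1}{97} - - \frac{374}{159} = 84 \cdot \frac{1}{97} + \frac{374}{159} = \frac{84}{97} + \frac{374}{159} = \frac{49634}{15423}$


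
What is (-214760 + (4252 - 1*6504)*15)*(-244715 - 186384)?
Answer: 107145345460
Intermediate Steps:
(-214760 + (4252 - 1*6504)*15)*(-244715 - 186384) = (-214760 + (4252 - 6504)*15)*(-431099) = (-214760 - 2252*15)*(-431099) = (-214760 - 33780)*(-431099) = -248540*(-431099) = 107145345460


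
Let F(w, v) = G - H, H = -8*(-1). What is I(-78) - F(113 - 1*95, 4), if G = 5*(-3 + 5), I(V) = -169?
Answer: -171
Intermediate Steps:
H = 8
G = 10 (G = 5*2 = 10)
F(w, v) = 2 (F(w, v) = 10 - 1*8 = 10 - 8 = 2)
I(-78) - F(113 - 1*95, 4) = -169 - 1*2 = -169 - 2 = -171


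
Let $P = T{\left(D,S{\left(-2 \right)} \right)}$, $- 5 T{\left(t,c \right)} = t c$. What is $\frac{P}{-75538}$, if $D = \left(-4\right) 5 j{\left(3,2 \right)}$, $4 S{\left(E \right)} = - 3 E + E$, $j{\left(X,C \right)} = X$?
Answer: $- \frac{6}{37769} \approx -0.00015886$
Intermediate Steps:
$S{\left(E \right)} = - \frac{E}{2}$ ($S{\left(E \right)} = \frac{- 3 E + E}{4} = \frac{\left(-2\right) E}{4} = - \frac{E}{2}$)
$D = -60$ ($D = \left(-4\right) 5 \cdot 3 = \left(-20\right) 3 = -60$)
$T{\left(t,c \right)} = - \frac{c t}{5}$ ($T{\left(t,c \right)} = - \frac{t c}{5} = - \frac{c t}{5}$)
$P = 12$ ($P = \left(- \frac{1}{5}\right) \left(\left(- \frac{1}{2}\right) \left(-2\right)\right) \left(-60\right) = \left(- \frac{1}{5}\right) 1 \left(-60\right) = 12$)
$\frac{P}{-75538} = \frac{12}{-75538} = 12 \left(- \frac{1}{75538}\right) = - \frac{6}{37769}$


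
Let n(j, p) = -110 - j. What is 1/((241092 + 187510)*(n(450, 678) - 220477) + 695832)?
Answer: -1/94736204442 ≈ -1.0556e-11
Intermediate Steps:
1/((241092 + 187510)*(n(450, 678) - 220477) + 695832) = 1/((241092 + 187510)*((-110 - 1*450) - 220477) + 695832) = 1/(428602*((-110 - 450) - 220477) + 695832) = 1/(428602*(-560 - 220477) + 695832) = 1/(428602*(-221037) + 695832) = 1/(-94736900274 + 695832) = 1/(-94736204442) = -1/94736204442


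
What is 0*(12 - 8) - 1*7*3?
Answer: -21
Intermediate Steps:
0*(12 - 8) - 1*7*3 = 0*4 - 7*3 = 0 - 21 = -21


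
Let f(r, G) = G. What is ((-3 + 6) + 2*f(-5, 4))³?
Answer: 1331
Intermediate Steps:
((-3 + 6) + 2*f(-5, 4))³ = ((-3 + 6) + 2*4)³ = (3 + 8)³ = 11³ = 1331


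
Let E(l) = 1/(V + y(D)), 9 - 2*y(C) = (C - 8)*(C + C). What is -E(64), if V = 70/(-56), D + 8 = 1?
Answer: 4/407 ≈ 0.0098280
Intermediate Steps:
D = -7 (D = -8 + 1 = -7)
y(C) = 9/2 - C*(-8 + C) (y(C) = 9/2 - (C - 8)*(C + C)/2 = 9/2 - (-8 + C)*2*C/2 = 9/2 - C*(-8 + C))
V = -5/4 (V = 70*(-1/56) = -5/4 ≈ -1.2500)
E(l) = -4/407 (E(l) = 1/(-5/4 + (9/2 - 1*(-7)**2 + 8*(-7))) = 1/(-5/4 + (9/2 - 1*49 - 56)) = 1/(-5/4 + (9/2 - 49 - 56)) = 1/(-5/4 - 201/2) = 1/(-407/4) = -4/407)
-E(64) = -1*(-4/407) = 4/407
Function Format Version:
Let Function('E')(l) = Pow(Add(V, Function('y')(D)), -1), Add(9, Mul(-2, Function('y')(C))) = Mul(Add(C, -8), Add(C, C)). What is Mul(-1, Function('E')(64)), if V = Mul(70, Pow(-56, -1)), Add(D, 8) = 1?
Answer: Rational(4, 407) ≈ 0.0098280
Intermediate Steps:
D = -7 (D = Add(-8, 1) = -7)
Function('y')(C) = Add(Rational(9, 2), Mul(-1, C, Add(-8, C))) (Function('y')(C) = Add(Rational(9, 2), Mul(Rational(-1, 2), Mul(Add(C, -8), Add(C, C)))) = Add(Rational(9, 2), Mul(Rational(-1, 2), Mul(Add(-8, C), Mul(2, C)))) = Add(Rational(9, 2), Mul(Rational(-1, 2), Mul(2, C, Add(-8, C)))) = Add(Rational(9, 2), Mul(-1, C, Add(-8, C))))
V = Rational(-5, 4) (V = Mul(70, Rational(-1, 56)) = Rational(-5, 4) ≈ -1.2500)
Function('E')(l) = Rational(-4, 407) (Function('E')(l) = Pow(Add(Rational(-5, 4), Add(Rational(9, 2), Mul(-1, Pow(-7, 2)), Mul(8, -7))), -1) = Pow(Add(Rational(-5, 4), Add(Rational(9, 2), Mul(-1, 49), -56)), -1) = Pow(Add(Rational(-5, 4), Add(Rational(9, 2), -49, -56)), -1) = Pow(Add(Rational(-5, 4), Rational(-201, 2)), -1) = Pow(Rational(-407, 4), -1) = Rational(-4, 407))
Mul(-1, Function('E')(64)) = Mul(-1, Rational(-4, 407)) = Rational(4, 407)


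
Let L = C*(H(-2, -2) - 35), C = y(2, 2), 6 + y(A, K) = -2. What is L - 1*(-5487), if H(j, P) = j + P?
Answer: 5799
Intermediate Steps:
H(j, P) = P + j
y(A, K) = -8 (y(A, K) = -6 - 2 = -8)
C = -8
L = 312 (L = -8*((-2 - 2) - 35) = -8*(-4 - 35) = -8*(-39) = 312)
L - 1*(-5487) = 312 - 1*(-5487) = 312 + 5487 = 5799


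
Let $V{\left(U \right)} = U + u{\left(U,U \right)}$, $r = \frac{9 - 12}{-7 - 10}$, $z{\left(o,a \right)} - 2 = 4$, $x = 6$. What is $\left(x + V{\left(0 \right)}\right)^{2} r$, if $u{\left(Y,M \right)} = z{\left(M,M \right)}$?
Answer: $\frac{432}{17} \approx 25.412$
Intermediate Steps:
$z{\left(o,a \right)} = 6$ ($z{\left(o,a \right)} = 2 + 4 = 6$)
$u{\left(Y,M \right)} = 6$
$r = \frac{3}{17}$ ($r = - \frac{3}{-17} = \left(-3\right) \left(- \frac{1}{17}\right) = \frac{3}{17} \approx 0.17647$)
$V{\left(U \right)} = 6 + U$ ($V{\left(U \right)} = U + 6 = 6 + U$)
$\left(x + V{\left(0 \right)}\right)^{2} r = \left(6 + \left(6 + 0\right)\right)^{2} \cdot \frac{3}{17} = \left(6 + 6\right)^{2} \cdot \frac{3}{17} = 12^{2} \cdot \frac{3}{17} = 144 \cdot \frac{3}{17} = \frac{432}{17}$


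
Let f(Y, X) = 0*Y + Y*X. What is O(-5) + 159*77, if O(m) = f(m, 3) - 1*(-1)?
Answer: 12229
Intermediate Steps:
f(Y, X) = X*Y (f(Y, X) = 0 + X*Y = X*Y)
O(m) = 1 + 3*m (O(m) = 3*m - 1*(-1) = 3*m + 1 = 1 + 3*m)
O(-5) + 159*77 = (1 + 3*(-5)) + 159*77 = (1 - 15) + 12243 = -14 + 12243 = 12229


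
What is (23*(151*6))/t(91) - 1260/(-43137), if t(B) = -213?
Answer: -33282238/340303 ≈ -97.802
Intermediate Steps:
(23*(151*6))/t(91) - 1260/(-43137) = (23*(151*6))/(-213) - 1260/(-43137) = (23*906)*(-1/213) - 1260*(-1/43137) = 20838*(-1/213) + 140/4793 = -6946/71 + 140/4793 = -33282238/340303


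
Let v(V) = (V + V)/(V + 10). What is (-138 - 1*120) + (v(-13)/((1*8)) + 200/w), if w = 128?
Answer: -12257/48 ≈ -255.35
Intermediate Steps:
v(V) = 2*V/(10 + V) (v(V) = (2*V)/(10 + V) = 2*V/(10 + V))
(-138 - 1*120) + (v(-13)/((1*8)) + 200/w) = (-138 - 1*120) + ((2*(-13)/(10 - 13))/((1*8)) + 200/128) = (-138 - 120) + ((2*(-13)/(-3))/8 + 200*(1/128)) = -258 + ((2*(-13)*(-⅓))*(⅛) + 25/16) = -258 + ((26/3)*(⅛) + 25/16) = -258 + (13/12 + 25/16) = -258 + 127/48 = -12257/48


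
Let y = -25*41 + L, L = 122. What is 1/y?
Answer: -1/903 ≈ -0.0011074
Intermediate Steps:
y = -903 (y = -25*41 + 122 = -1025 + 122 = -903)
1/y = 1/(-903) = -1/903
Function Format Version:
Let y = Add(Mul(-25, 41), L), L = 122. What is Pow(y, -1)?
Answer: Rational(-1, 903) ≈ -0.0011074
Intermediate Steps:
y = -903 (y = Add(Mul(-25, 41), 122) = Add(-1025, 122) = -903)
Pow(y, -1) = Pow(-903, -1) = Rational(-1, 903)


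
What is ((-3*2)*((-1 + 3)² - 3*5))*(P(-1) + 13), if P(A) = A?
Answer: 792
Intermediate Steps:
((-3*2)*((-1 + 3)² - 3*5))*(P(-1) + 13) = ((-3*2)*((-1 + 3)² - 3*5))*(-1 + 13) = -6*(2² - 15)*12 = -6*(4 - 15)*12 = -6*(-11)*12 = 66*12 = 792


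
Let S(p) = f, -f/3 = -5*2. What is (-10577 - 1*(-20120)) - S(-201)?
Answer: 9513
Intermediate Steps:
f = 30 (f = -(-15)*2 = -3*(-10) = 30)
S(p) = 30
(-10577 - 1*(-20120)) - S(-201) = (-10577 - 1*(-20120)) - 1*30 = (-10577 + 20120) - 30 = 9543 - 30 = 9513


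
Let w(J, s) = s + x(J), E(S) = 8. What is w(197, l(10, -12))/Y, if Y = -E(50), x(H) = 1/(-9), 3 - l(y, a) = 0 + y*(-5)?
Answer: -119/18 ≈ -6.6111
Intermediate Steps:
l(y, a) = 3 + 5*y (l(y, a) = 3 - (0 + y*(-5)) = 3 - (0 - 5*y) = 3 - (-5)*y = 3 + 5*y)
x(H) = -⅑
w(J, s) = -⅑ + s (w(J, s) = s - ⅑ = -⅑ + s)
Y = -8 (Y = -1*8 = -8)
w(197, l(10, -12))/Y = (-⅑ + (3 + 5*10))/(-8) = (-⅑ + (3 + 50))*(-⅛) = (-⅑ + 53)*(-⅛) = (476/9)*(-⅛) = -119/18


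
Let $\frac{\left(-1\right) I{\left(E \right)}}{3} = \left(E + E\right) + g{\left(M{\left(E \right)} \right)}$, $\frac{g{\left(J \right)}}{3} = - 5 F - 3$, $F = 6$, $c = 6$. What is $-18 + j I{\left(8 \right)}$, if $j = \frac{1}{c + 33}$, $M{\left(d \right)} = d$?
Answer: $- \frac{151}{13} \approx -11.615$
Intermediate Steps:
$g{\left(J \right)} = -99$ ($g{\left(J \right)} = 3 \left(\left(-5\right) 6 - 3\right) = 3 \left(-30 - 3\right) = 3 \left(-33\right) = -99$)
$j = \frac{1}{39}$ ($j = \frac{1}{6 + 33} = \frac{1}{39} \approx 0.025641$)
$I{\left(E \right)} = 297 - 6 E$ ($I{\left(E \right)} = - 3 \left(\left(E + E\right) - 99\right) = - 3 \left(2 E - 99\right) = - 3 \left(-99 + 2 E\right) = 297 - 6 E$)
$-18 + j I{\left(8 \right)} = -18 + \frac{297 - 48}{39} = -18 + \frac{1}{39} \cdot 249 = -18 + \frac{83}{13} = - \frac{151}{13}$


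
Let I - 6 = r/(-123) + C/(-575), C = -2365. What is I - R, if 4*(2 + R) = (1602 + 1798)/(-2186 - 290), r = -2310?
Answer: 182334669/5837170 ≈ 31.237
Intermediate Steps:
R = -2901/1238 (R = -2 + ((1602 + 1798)/(-2186 - 290))/4 = -2 + (3400/(-2476))/4 = -2 + (3400*(-1/2476))/4 = -2 + (1/4)*(-850/619) = -2 - 425/1238 = -2901/1238 ≈ -2.3433)
I = 136233/4715 (I = 6 + (-2310/(-123) - 2365/(-575)) = 6 + (-2310*(-1/123) - 2365*(-1/575)) = 6 + (770/41 + 473/115) = 6 + 107943/4715 = 136233/4715 ≈ 28.894)
I - R = 136233/4715 - 1*(-2901/1238) = 136233/4715 + 2901/1238 = 182334669/5837170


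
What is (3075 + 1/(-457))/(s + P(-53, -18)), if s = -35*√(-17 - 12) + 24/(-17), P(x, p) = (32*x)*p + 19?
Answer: 248106043159/2464663082079 + 1421434651*I*√29/12323315410395 ≈ 0.10067 + 0.00062115*I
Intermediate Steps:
P(x, p) = 19 + 32*p*x (P(x, p) = 32*p*x + 19 = 19 + 32*p*x)
s = -24/17 - 35*I*√29 (s = -35*I*√29 + 24*(-1/17) = -35*I*√29 - 24/17 = -24/17 - 35*I*√29 ≈ -1.4118 - 188.48*I)
(3075 + 1/(-457))/(s + P(-53, -18)) = (3075 + 1/(-457))/((-24/17 - 35*I*√29) + (19 + 32*(-18)*(-53))) = (3075 - 1/457)/((-24/17 - 35*I*√29) + (19 + 30528)) = 1405274/(457*((-24/17 - 35*I*√29) + 30547)) = 1405274/(457*(519275/17 - 35*I*√29))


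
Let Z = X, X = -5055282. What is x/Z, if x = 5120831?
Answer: -5120831/5055282 ≈ -1.0130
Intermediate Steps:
Z = -5055282
x/Z = 5120831/(-5055282) = 5120831*(-1/5055282) = -5120831/5055282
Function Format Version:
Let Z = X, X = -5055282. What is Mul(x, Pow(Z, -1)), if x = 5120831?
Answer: Rational(-5120831, 5055282) ≈ -1.0130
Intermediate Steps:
Z = -5055282
Mul(x, Pow(Z, -1)) = Mul(5120831, Pow(-5055282, -1)) = Mul(5120831, Rational(-1, 5055282)) = Rational(-5120831, 5055282)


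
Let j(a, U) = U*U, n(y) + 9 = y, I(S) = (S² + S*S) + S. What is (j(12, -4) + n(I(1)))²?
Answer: 100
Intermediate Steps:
I(S) = S + 2*S² (I(S) = (S² + S²) + S = 2*S² + S = S + 2*S²)
n(y) = -9 + y
j(a, U) = U²
(j(12, -4) + n(I(1)))² = ((-4)² + (-9 + 1*(1 + 2*1)))² = (16 + (-9 + 1*(1 + 2)))² = (16 + (-9 + 1*3))² = (16 + (-9 + 3))² = (16 - 6)² = 10² = 100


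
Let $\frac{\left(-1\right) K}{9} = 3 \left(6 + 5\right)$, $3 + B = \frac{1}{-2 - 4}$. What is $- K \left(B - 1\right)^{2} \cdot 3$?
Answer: $\frac{61875}{4} \approx 15469.0$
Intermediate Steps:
$B = - \frac{19}{6}$ ($B = -3 + \frac{1}{-2 - 4} = -3 + \frac{1}{-6} = -3 - \frac{1}{6} = - \frac{19}{6} \approx -3.1667$)
$K = -297$ ($K = - 9 \cdot 3 \left(6 + 5\right) = - 9 \cdot 3 \cdot 11 = \left(-9\right) 33 = -297$)
$- K \left(B - 1\right)^{2} \cdot 3 = \left(-1\right) \left(-297\right) \left(- \frac{19}{6} - 1\right)^{2} \cdot 3 = 297 \left(- \frac{25}{6}\right)^{2} \cdot 3 = 297 \cdot \frac{625}{36} \cdot 3 = \frac{20625}{4} \cdot 3 = \frac{61875}{4}$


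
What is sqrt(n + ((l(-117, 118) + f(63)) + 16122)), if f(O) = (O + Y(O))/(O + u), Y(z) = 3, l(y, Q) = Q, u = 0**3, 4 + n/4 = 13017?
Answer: sqrt(30117234)/21 ≈ 261.33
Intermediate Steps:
n = 52052 (n = -16 + 4*13017 = -16 + 52068 = 52052)
u = 0
f(O) = (3 + O)/O (f(O) = (O + 3)/(O + 0) = (3 + O)/O)
sqrt(n + ((l(-117, 118) + f(63)) + 16122)) = sqrt(52052 + ((118 + (3 + 63)/63) + 16122)) = sqrt(52052 + ((118 + (1/63)*66) + 16122)) = sqrt(52052 + ((118 + 22/21) + 16122)) = sqrt(52052 + (2500/21 + 16122)) = sqrt(52052 + 341062/21) = sqrt(1434154/21) = sqrt(30117234)/21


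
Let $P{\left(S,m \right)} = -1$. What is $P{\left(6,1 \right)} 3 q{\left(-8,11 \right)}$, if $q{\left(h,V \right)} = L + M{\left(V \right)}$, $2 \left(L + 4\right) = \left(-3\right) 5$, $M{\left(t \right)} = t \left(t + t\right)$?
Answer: $- \frac{1383}{2} \approx -691.5$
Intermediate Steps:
$M{\left(t \right)} = 2 t^{2}$ ($M{\left(t \right)} = t 2 t = 2 t^{2}$)
$L = - \frac{23}{2}$ ($L = -4 + \frac{\left(-3\right) 5}{2} = -4 + \frac{1}{2} \left(-15\right) = -4 - \frac{15}{2} = - \frac{23}{2} \approx -11.5$)
$q{\left(h,V \right)} = - \frac{23}{2} + 2 V^{2}$
$P{\left(6,1 \right)} 3 q{\left(-8,11 \right)} = \left(-1\right) 3 \left(- \frac{23}{2} + 2 \cdot 11^{2}\right) = - 3 \left(- \frac{23}{2} + 2 \cdot 121\right) = - 3 \left(- \frac{23}{2} + 242\right) = \left(-3\right) \frac{461}{2} = - \frac{1383}{2}$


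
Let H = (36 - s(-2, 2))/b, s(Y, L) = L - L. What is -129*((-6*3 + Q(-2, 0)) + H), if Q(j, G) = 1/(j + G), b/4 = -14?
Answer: 17286/7 ≈ 2469.4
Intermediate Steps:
s(Y, L) = 0
b = -56 (b = 4*(-14) = -56)
Q(j, G) = 1/(G + j)
H = -9/14 (H = (36 - 1*0)/(-56) = (36 + 0)*(-1/56) = 36*(-1/56) = -9/14 ≈ -0.64286)
-129*((-6*3 + Q(-2, 0)) + H) = -129*((-6*3 + 1/(0 - 2)) - 9/14) = -129*((-18 + 1/(-2)) - 9/14) = -129*((-18 - ½) - 9/14) = -129*(-37/2 - 9/14) = -129*(-134/7) = 17286/7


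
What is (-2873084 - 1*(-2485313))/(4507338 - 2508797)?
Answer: -387771/1998541 ≈ -0.19403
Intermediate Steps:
(-2873084 - 1*(-2485313))/(4507338 - 2508797) = (-2873084 + 2485313)/1998541 = -387771*1/1998541 = -387771/1998541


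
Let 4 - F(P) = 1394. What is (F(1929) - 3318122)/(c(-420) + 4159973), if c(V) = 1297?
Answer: -553252/693545 ≈ -0.79772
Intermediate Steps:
F(P) = -1390 (F(P) = 4 - 1*1394 = 4 - 1394 = -1390)
(F(1929) - 3318122)/(c(-420) + 4159973) = (-1390 - 3318122)/(1297 + 4159973) = -3319512/4161270 = -3319512*1/4161270 = -553252/693545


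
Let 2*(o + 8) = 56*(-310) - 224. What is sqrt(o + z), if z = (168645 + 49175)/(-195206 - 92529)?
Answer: 2*I*sqrt(7286272604177)/57547 ≈ 93.812*I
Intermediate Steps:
o = -8800 (o = -8 + (56*(-310) - 224)/2 = -8 + (-17360 - 224)/2 = -8 + (1/2)*(-17584) = -8 - 8792 = -8800)
z = -43564/57547 (z = 217820/(-287735) = 217820*(-1/287735) = -43564/57547 ≈ -0.75702)
sqrt(o + z) = sqrt(-8800 - 43564/57547) = sqrt(-506457164/57547) = 2*I*sqrt(7286272604177)/57547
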